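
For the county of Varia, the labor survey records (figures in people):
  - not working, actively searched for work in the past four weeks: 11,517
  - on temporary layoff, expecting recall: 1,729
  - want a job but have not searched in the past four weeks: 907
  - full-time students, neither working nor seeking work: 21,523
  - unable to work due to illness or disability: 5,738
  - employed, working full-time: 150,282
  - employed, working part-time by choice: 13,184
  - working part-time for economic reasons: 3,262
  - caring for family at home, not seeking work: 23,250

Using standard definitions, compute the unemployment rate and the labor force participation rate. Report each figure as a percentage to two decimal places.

Unemployment rate ≈ 7.36%; labor force participation rate ≈ 77.78%.

Employed = 150,282 + 13,184 + 3,262 = 166,728 (anyone who worked, including part-time for economic reasons, counts as employed).
Unemployed = 11,517 + 1,729 = 13,246 (jobless and actively searching, or on temporary layoff).
Labor force = 166,728 + 13,246 = 179,974.
Not in labor force = 907 + 21,523 + 5,738 + 23,250 = 51,418 (those not working and not actively searching are outside the labor force — including those who want a job but have given up searching).
Civilian working-age population = 179,974 + 51,418 = 231,392.
Unemployment rate = 13,246 / 179,974 = 7.36%.
Labor force participation rate = 179,974 / 231,392 = 77.78%.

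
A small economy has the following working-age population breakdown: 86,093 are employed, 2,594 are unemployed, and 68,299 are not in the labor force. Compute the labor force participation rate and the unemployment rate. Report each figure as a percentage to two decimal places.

Labor force participation rate ≈ 56.49%; unemployment rate ≈ 2.92%.

Labor force = employed + unemployed = 86,093 + 2,594 = 88,687.
Working-age population = 88,687 + 68,299 = 156,986.
Unemployment rate = 2,594 / 88,687 = 2.92%.
Labor force participation rate = 88,687 / 156,986 = 56.49%.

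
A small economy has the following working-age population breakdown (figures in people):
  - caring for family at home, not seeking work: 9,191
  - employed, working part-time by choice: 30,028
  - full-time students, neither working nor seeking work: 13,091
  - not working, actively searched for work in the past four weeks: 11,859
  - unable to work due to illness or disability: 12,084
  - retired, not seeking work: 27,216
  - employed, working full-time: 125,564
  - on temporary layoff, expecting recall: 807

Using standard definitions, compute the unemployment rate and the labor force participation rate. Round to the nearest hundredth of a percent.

Employed = 30,028 + 125,564 = 155,592.
Unemployed = 11,859 + 807 = 12,666 (jobless and actively searching, or on temporary layoff).
Labor force = 155,592 + 12,666 = 168,258.
Not in labor force = 9,191 + 13,091 + 12,084 + 27,216 = 61,582 (those not working and not actively searching are outside the labor force).
Civilian working-age population = 168,258 + 61,582 = 229,840.
Unemployment rate = 12,666 / 168,258 = 7.53%.
Labor force participation rate = 168,258 / 229,840 = 73.21%.

Unemployment rate ≈ 7.53%; labor force participation rate ≈ 73.21%.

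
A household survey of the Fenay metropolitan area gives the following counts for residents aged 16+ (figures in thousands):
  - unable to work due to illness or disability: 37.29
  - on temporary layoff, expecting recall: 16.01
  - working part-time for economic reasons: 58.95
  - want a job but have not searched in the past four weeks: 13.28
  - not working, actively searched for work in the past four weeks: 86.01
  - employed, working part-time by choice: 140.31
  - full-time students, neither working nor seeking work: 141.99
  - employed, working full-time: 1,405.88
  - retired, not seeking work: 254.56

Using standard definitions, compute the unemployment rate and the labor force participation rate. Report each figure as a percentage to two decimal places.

Unemployment rate ≈ 5.98%; labor force participation rate ≈ 79.25%.

Employed = 58.95 + 140.31 + 1,405.88 = 1,605.14 thousand (anyone who worked, including part-time for economic reasons, counts as employed).
Unemployed = 16.01 + 86.01 = 102.02 thousand (jobless and actively searching, or on temporary layoff).
Labor force = 1,605.14 + 102.02 = 1,707.16 thousand.
Not in labor force = 37.29 + 13.28 + 141.99 + 254.56 = 447.12 thousand (those not working and not actively searching are outside the labor force — including those who want a job but have given up searching).
Civilian working-age population = 1,707.16 + 447.12 = 2,154.28 thousand.
Unemployment rate = 102.02 / 1,707.16 = 5.98%.
Labor force participation rate = 1,707.16 / 2,154.28 = 79.25%.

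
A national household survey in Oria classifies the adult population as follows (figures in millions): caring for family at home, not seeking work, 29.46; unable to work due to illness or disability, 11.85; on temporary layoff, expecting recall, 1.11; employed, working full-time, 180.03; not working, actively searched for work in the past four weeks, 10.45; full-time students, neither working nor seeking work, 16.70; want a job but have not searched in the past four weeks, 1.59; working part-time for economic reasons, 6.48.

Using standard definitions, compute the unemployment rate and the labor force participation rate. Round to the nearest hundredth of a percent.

Employed = 180.03 + 6.48 = 186.51 million (anyone who worked, including part-time for economic reasons, counts as employed).
Unemployed = 1.11 + 10.45 = 11.56 million (jobless and actively searching, or on temporary layoff).
Labor force = 186.51 + 11.56 = 198.07 million.
Not in labor force = 29.46 + 11.85 + 16.70 + 1.59 = 59.60 million (those not working and not actively searching are outside the labor force — including those who want a job but have given up searching).
Civilian working-age population = 198.07 + 59.60 = 257.67 million.
Unemployment rate = 11.56 / 198.07 = 5.84%.
Labor force participation rate = 198.07 / 257.67 = 76.87%.

Unemployment rate ≈ 5.84%; labor force participation rate ≈ 76.87%.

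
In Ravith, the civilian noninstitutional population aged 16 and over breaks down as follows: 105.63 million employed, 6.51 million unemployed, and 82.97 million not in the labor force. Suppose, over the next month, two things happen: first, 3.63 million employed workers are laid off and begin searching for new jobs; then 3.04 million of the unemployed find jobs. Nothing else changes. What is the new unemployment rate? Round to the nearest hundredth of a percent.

New unemployment rate ≈ 6.33%.

Initially, labor force = 105.63 + 6.51 = 112.14 million, so u = 6.51/112.14 = 5.81%.
After the first change, employed falls and unemployed rises by 3.63; labor force unchanged → E = 102.00, U = 10.14, labor force = 112.14 million.
After the second change, unemployed falls and employed rises by 3.04; labor force unchanged → E = 105.04, U = 7.10, labor force = 112.14 million.
New unemployment rate = 7.10 / 112.14 = 6.33%.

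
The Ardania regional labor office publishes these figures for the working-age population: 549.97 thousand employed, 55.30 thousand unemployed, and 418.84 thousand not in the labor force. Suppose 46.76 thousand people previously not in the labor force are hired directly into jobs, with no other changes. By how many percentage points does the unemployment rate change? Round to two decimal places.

The unemployment rate changes by −0.66 percentage points.

Initially, labor force = 549.97 + 55.30 = 605.27 thousand, so u = 55.30/605.27 = 9.14%.
After the change, employed and labor force both rise by 46.76; unemployed unchanged → E = 596.73, U = 55.30, labor force = 652.03 thousand.
New unemployment rate = 55.30 / 652.03 = 8.48%.
Change = 8.48% − 9.14% = −0.66 percentage points.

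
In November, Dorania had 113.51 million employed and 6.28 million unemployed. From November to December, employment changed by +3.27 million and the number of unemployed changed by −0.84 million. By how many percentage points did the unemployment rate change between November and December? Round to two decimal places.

The unemployment rate changed by −0.79 percentage points.

November: labor force = 113.51 + 6.28 = 119.79; u = 6.28/119.79 = 5.24%.
December: labor force = 116.78 + 5.44 = 122.22; u = 5.44/122.22 = 4.45%.
Change = 4.45% − 5.24% = −0.79 pp.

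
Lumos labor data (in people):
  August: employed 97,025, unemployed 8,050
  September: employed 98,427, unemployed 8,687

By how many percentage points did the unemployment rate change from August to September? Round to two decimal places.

The unemployment rate changed by +0.45 percentage points.

August: labor force = 97,025 + 8,050 = 105,075; u = 8,050/105,075 = 7.66%.
September: labor force = 98,427 + 8,687 = 107,114; u = 8,687/107,114 = 8.11%.
Change = 8.11% − 7.66% = +0.45 pp.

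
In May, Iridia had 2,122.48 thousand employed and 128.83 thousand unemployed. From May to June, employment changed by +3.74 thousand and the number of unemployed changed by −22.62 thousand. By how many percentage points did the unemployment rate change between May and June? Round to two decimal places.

The unemployment rate changed by −0.96 percentage points.

May: labor force = 2,122.48 + 128.83 = 2,251.31; u = 128.83/2,251.31 = 5.72%.
June: labor force = 2,126.22 + 106.21 = 2,232.43; u = 106.21/2,232.43 = 4.76%.
Change = 4.76% − 5.72% = −0.96 pp.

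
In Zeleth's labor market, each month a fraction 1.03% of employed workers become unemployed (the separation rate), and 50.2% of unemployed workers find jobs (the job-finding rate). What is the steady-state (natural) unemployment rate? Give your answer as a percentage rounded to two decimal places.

At steady state the flows balance: s·E = f·U, so U/(E+U) = s/(s+f).
u* = 1.03 / (1.03 + 50.2) = 1.03 / 51.23 = 2.01%.

Steady-state unemployment rate ≈ 2.01%.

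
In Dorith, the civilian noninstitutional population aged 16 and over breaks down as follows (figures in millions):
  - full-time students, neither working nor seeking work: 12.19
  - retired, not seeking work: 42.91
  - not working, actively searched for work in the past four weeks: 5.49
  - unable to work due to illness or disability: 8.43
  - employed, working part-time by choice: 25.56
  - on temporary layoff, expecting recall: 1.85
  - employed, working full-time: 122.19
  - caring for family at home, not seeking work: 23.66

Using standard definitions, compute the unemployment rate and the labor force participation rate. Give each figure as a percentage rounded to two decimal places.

Unemployment rate ≈ 4.73%; labor force participation rate ≈ 64.01%.

Employed = 25.56 + 122.19 = 147.75 million.
Unemployed = 5.49 + 1.85 = 7.34 million (jobless and actively searching, or on temporary layoff).
Labor force = 147.75 + 7.34 = 155.09 million.
Not in labor force = 12.19 + 42.91 + 8.43 + 23.66 = 87.19 million (those not working and not actively searching are outside the labor force).
Civilian working-age population = 155.09 + 87.19 = 242.28 million.
Unemployment rate = 7.34 / 155.09 = 4.73%.
Labor force participation rate = 155.09 / 242.28 = 64.01%.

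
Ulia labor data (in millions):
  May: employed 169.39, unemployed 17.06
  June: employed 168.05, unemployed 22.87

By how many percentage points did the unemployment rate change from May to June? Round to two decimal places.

The unemployment rate changed by +2.83 percentage points.

May: labor force = 169.39 + 17.06 = 186.45; u = 17.06/186.45 = 9.15%.
June: labor force = 168.05 + 22.87 = 190.92; u = 22.87/190.92 = 11.98%.
Change = 11.98% − 9.15% = +2.83 pp.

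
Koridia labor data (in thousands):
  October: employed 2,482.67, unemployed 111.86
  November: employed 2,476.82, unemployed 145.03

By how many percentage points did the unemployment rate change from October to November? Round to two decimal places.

The unemployment rate changed by +1.22 percentage points.

October: labor force = 2,482.67 + 111.86 = 2,594.53; u = 111.86/2,594.53 = 4.31%.
November: labor force = 2,476.82 + 145.03 = 2,621.85; u = 145.03/2,621.85 = 5.53%.
Change = 5.53% − 4.31% = +1.22 pp.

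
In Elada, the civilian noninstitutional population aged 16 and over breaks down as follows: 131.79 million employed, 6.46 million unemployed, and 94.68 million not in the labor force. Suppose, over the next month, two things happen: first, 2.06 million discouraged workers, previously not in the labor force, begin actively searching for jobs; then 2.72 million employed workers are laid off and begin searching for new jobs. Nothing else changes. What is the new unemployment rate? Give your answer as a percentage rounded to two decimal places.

Initially, labor force = 131.79 + 6.46 = 138.25 million, so u = 6.46/138.25 = 4.67%.
After the first change, unemployed and labor force both rise by 2.06 → E = 131.79, U = 8.52, labor force = 140.31 million.
After the second change, employed falls and unemployed rises by 2.72; labor force unchanged → E = 129.07, U = 11.24, labor force = 140.31 million.
New unemployment rate = 11.24 / 140.31 = 8.01%.

New unemployment rate ≈ 8.01%.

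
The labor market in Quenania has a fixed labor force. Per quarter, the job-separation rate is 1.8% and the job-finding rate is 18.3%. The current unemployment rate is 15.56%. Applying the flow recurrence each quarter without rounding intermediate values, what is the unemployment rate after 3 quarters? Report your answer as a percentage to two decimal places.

Unemployment rate after three quarters ≈ 12.32%.

With a fixed labor force, u_{t+1} = u_t + s·(1−u_t) − f·u_t = u_t·(1−s−f) + s.
Here 1−s−f = 0.799 and s = 0.018.
u_1 = 0.155600 × 0.799 + 0.018 = 0.142324.
u_2 = 0.142324 × 0.799 + 0.018 = 0.131717.
u_3 = 0.131717 × 0.799 + 0.018 = 0.123242.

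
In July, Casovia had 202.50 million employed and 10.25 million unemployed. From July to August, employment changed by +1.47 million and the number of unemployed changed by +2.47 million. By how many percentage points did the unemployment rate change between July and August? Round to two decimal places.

The unemployment rate changed by +1.05 percentage points.

July: labor force = 202.50 + 10.25 = 212.75; u = 10.25/212.75 = 4.82%.
August: labor force = 203.97 + 12.72 = 216.69; u = 12.72/216.69 = 5.87%.
Change = 5.87% − 4.82% = +1.05 pp.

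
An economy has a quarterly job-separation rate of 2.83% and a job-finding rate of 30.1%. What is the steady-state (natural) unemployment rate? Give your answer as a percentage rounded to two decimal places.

At steady state the flows balance: s·E = f·U, so U/(E+U) = s/(s+f).
u* = 2.83 / (2.83 + 30.1) = 2.83 / 32.93 = 8.59%.

Steady-state unemployment rate ≈ 8.59%.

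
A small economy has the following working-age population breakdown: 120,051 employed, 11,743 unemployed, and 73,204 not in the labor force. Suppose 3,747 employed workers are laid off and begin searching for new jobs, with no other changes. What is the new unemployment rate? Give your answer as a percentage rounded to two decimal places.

New unemployment rate ≈ 11.75%.

Initially, labor force = 120,051 + 11,743 = 131,794, so u = 11,743/131,794 = 8.91%.
After the change, employed falls and unemployed rises by 3,747; labor force unchanged → E = 116,304, U = 15,490, labor force = 131,794.
New unemployment rate = 15,490 / 131,794 = 11.75%.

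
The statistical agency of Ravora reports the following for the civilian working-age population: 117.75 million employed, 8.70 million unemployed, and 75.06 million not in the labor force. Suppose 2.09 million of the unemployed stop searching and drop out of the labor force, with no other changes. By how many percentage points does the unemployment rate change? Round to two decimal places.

The unemployment rate changes by −1.56 percentage points.

Initially, labor force = 117.75 + 8.70 = 126.45 million, so u = 8.70/126.45 = 6.88%.
After the change, unemployed and labor force both fall by 2.09 → E = 117.75, U = 6.61, labor force = 124.36 million.
New unemployment rate = 6.61 / 124.36 = 5.32%.
Change = 5.32% − 6.88% = −1.56 percentage points.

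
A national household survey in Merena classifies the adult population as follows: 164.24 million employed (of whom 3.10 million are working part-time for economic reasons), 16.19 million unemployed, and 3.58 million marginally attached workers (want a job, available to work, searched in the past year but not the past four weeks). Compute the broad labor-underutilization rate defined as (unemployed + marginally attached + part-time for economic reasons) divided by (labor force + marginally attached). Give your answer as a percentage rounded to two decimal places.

Broad underutilization rate ≈ 12.43%.

Labor force = 164.24 + 16.19 = 180.43 million.
Numerator = 16.19 + 3.58 + 3.10 = 22.87 million.
Denominator = 180.43 + 3.58 = 184.01 million.
Broad rate = 22.87 / 184.01 = 12.43%.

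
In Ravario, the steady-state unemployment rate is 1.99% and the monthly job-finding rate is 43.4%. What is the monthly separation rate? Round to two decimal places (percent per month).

From u* = s/(s+f): s = u·f/(1−u).
s = 0.0199 × 43.4 / (1 − 0.0199) = 0.8637 / 0.9801 ≈ 0.88% per month.

Separation rate ≈ 0.88% per month.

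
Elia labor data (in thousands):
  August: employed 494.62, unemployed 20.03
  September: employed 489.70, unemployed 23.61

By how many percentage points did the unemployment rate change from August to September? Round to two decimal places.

August: labor force = 494.62 + 20.03 = 514.65; u = 20.03/514.65 = 3.89%.
September: labor force = 489.70 + 23.61 = 513.31; u = 23.61/513.31 = 4.60%.
Change = 4.60% − 3.89% = +0.71 pp.

The unemployment rate changed by +0.71 percentage points.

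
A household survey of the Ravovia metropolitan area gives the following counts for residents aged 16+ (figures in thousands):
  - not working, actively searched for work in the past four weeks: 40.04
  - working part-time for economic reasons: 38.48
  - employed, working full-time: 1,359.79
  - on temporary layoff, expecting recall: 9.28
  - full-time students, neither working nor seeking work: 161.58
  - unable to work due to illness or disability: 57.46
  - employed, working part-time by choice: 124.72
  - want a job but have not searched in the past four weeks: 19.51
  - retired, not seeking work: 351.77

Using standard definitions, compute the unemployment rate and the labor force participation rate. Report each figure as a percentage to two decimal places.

Unemployment rate ≈ 3.14%; labor force participation rate ≈ 72.70%.

Employed = 38.48 + 1,359.79 + 124.72 = 1,522.99 thousand (anyone who worked, including part-time for economic reasons, counts as employed).
Unemployed = 40.04 + 9.28 = 49.32 thousand (jobless and actively searching, or on temporary layoff).
Labor force = 1,522.99 + 49.32 = 1,572.31 thousand.
Not in labor force = 161.58 + 57.46 + 19.51 + 351.77 = 590.32 thousand (those not working and not actively searching are outside the labor force — including those who want a job but have given up searching).
Civilian working-age population = 1,572.31 + 590.32 = 2,162.63 thousand.
Unemployment rate = 49.32 / 1,572.31 = 3.14%.
Labor force participation rate = 1,572.31 / 2,162.63 = 72.70%.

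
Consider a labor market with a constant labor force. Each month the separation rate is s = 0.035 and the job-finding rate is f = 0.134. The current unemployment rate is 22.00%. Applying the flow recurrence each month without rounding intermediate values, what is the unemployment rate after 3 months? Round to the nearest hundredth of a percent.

With a fixed labor force, u_{t+1} = u_t + s·(1−u_t) − f·u_t = u_t·(1−s−f) + s.
Here 1−s−f = 0.831 and s = 0.035.
u_1 = 0.220000 × 0.831 + 0.035 = 0.217820.
u_2 = 0.217820 × 0.831 + 0.035 = 0.216008.
u_3 = 0.216008 × 0.831 + 0.035 = 0.214503.

Unemployment rate after three months ≈ 21.45%.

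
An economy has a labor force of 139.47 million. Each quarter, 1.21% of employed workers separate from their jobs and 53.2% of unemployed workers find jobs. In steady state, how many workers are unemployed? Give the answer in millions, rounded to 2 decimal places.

About 3.10 million are unemployed in steady state.

Steady-state unemployment rate u* = s/(s+f) = 1.21/(1.21+53.2) = 0.022239.
Unemployed = u* × labor force = 0.022239 × 139.47 ≈ 3.10 million.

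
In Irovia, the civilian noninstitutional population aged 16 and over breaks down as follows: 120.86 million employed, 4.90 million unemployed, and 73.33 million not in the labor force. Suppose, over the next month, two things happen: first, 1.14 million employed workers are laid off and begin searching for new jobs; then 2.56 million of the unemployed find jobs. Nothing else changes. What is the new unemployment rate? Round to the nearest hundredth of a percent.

New unemployment rate ≈ 2.77%.

Initially, labor force = 120.86 + 4.90 = 125.76 million, so u = 4.90/125.76 = 3.90%.
After the first change, employed falls and unemployed rises by 1.14; labor force unchanged → E = 119.72, U = 6.04, labor force = 125.76 million.
After the second change, unemployed falls and employed rises by 2.56; labor force unchanged → E = 122.28, U = 3.48, labor force = 125.76 million.
New unemployment rate = 3.48 / 125.76 = 2.77%.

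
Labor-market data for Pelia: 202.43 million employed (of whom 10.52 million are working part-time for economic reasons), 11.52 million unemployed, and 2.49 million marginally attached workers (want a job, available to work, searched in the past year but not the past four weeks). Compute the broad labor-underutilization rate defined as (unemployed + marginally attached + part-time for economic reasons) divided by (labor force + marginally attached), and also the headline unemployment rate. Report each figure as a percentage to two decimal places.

Broad underutilization rate ≈ 11.33%; headline unemployment rate ≈ 5.38%.

Labor force = 202.43 + 11.52 = 213.95 million.
Numerator = 11.52 + 2.49 + 10.52 = 24.53 million.
Denominator = 213.95 + 2.49 = 216.44 million.
Broad rate = 24.53 / 216.44 = 11.33%.
Headline unemployment rate = 11.52 / 213.95 = 5.38%.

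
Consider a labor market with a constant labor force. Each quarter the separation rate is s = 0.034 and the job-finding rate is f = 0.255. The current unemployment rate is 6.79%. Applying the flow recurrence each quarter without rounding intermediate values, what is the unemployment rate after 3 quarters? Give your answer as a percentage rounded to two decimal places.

With a fixed labor force, u_{t+1} = u_t + s·(1−u_t) − f·u_t = u_t·(1−s−f) + s.
Here 1−s−f = 0.711 and s = 0.034.
u_1 = 0.067900 × 0.711 + 0.034 = 0.082277.
u_2 = 0.082277 × 0.711 + 0.034 = 0.092499.
u_3 = 0.092499 × 0.711 + 0.034 = 0.099767.

Unemployment rate after three quarters ≈ 9.98%.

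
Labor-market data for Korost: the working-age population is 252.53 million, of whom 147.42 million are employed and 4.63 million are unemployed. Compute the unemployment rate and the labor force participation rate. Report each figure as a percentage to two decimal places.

Labor force = employed + unemployed = 147.42 + 4.63 = 152.05 million.
Unemployment rate = 4.63 / 152.05 = 3.05%.
Labor force participation rate = 152.05 / 252.53 = 60.21%.

Unemployment rate ≈ 3.05%; labor force participation rate ≈ 60.21%.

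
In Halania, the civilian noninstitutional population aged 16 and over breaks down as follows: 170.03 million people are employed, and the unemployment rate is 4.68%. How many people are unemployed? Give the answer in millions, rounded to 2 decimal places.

Let U be the number unemployed. The labor force is E + U, and U/(E+U) = 0.0468.
So U = 0.0468 × 170.03 / (1 − 0.0468) = 7.9574 / 0.9532 ≈ 8.35 million.

About 8.35 million are unemployed.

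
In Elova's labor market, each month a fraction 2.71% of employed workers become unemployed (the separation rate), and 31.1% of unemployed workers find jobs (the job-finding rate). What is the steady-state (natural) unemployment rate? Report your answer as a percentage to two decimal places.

At steady state the flows balance: s·E = f·U, so U/(E+U) = s/(s+f).
u* = 2.71 / (2.71 + 31.1) = 2.71 / 33.81 = 8.02%.

Steady-state unemployment rate ≈ 8.02%.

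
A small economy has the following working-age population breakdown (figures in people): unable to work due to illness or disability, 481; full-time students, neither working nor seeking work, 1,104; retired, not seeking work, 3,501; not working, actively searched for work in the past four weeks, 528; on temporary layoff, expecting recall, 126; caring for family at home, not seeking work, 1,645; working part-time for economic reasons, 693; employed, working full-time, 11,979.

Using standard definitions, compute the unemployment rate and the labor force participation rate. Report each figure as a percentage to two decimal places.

Employed = 693 + 11,979 = 12,672 (anyone who worked, including part-time for economic reasons, counts as employed).
Unemployed = 528 + 126 = 654 (jobless and actively searching, or on temporary layoff).
Labor force = 12,672 + 654 = 13,326.
Not in labor force = 481 + 1,104 + 3,501 + 1,645 = 6,731 (those not working and not actively searching are outside the labor force).
Civilian working-age population = 13,326 + 6,731 = 20,057.
Unemployment rate = 654 / 13,326 = 4.91%.
Labor force participation rate = 13,326 / 20,057 = 66.44%.

Unemployment rate ≈ 4.91%; labor force participation rate ≈ 66.44%.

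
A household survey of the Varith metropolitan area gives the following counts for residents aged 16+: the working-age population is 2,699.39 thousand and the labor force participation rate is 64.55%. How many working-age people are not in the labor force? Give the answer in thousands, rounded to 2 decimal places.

Share not in the labor force = 1 − 0.6455 = 0.3545.
Not in labor force = 0.3545 × 2,699.39 ≈ 956.93 thousand.

About 956.93 thousand are not in the labor force.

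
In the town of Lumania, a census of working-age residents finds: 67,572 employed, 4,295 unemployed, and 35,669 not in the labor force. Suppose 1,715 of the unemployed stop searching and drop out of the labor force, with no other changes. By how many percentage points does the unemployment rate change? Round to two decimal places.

Initially, labor force = 67,572 + 4,295 = 71,867, so u = 4,295/71,867 = 5.98%.
After the change, unemployed and labor force both fall by 1,715 → E = 67,572, U = 2,580, labor force = 70,152.
New unemployment rate = 2,580 / 70,152 = 3.68%.
Change = 3.68% − 5.98% = −2.30 percentage points.

The unemployment rate changes by −2.30 percentage points.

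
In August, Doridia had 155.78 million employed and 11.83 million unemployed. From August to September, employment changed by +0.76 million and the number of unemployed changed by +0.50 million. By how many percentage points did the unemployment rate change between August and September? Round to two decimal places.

The unemployment rate changed by +0.24 percentage points.

August: labor force = 155.78 + 11.83 = 167.61; u = 11.83/167.61 = 7.06%.
September: labor force = 156.54 + 12.33 = 168.87; u = 12.33/168.87 = 7.30%.
Change = 7.30% − 7.06% = +0.24 pp.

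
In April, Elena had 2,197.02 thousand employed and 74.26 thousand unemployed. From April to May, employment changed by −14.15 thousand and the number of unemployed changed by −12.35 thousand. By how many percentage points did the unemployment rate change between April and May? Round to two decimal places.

The unemployment rate changed by −0.51 percentage points.

April: labor force = 2,197.02 + 74.26 = 2,271.28; u = 74.26/2,271.28 = 3.27%.
May: labor force = 2,182.87 + 61.91 = 2,244.78; u = 61.91/2,244.78 = 2.76%.
Change = 2.76% − 3.27% = −0.51 pp.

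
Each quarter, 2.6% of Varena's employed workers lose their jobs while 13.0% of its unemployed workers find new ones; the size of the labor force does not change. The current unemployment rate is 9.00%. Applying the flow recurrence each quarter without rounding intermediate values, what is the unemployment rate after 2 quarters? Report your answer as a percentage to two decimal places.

Unemployment rate after two quarters ≈ 11.21%.

With a fixed labor force, u_{t+1} = u_t + s·(1−u_t) − f·u_t = u_t·(1−s−f) + s.
Here 1−s−f = 0.844 and s = 0.026.
u_1 = 0.090000 × 0.844 + 0.026 = 0.101960.
u_2 = 0.101960 × 0.844 + 0.026 = 0.112054.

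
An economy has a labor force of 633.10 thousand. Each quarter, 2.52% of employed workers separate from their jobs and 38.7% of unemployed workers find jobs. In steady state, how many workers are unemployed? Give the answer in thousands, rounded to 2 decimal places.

About 38.70 thousand are unemployed in steady state.

Steady-state unemployment rate u* = s/(s+f) = 2.52/(2.52+38.7) = 0.061135.
Unemployed = u* × labor force = 0.061135 × 633.10 ≈ 38.70 thousand.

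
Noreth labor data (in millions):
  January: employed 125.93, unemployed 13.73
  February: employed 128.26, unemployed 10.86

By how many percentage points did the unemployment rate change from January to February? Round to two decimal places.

The unemployment rate changed by −2.02 percentage points.

January: labor force = 125.93 + 13.73 = 139.66; u = 13.73/139.66 = 9.83%.
February: labor force = 128.26 + 10.86 = 139.12; u = 10.86/139.12 = 7.81%.
Change = 7.81% − 9.83% = −2.02 pp.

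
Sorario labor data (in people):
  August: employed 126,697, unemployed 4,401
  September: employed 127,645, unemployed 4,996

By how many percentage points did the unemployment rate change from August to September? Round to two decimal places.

The unemployment rate changed by +0.41 percentage points.

August: labor force = 126,697 + 4,401 = 131,098; u = 4,401/131,098 = 3.36%.
September: labor force = 127,645 + 4,996 = 132,641; u = 4,996/132,641 = 3.77%.
Change = 3.77% − 3.36% = +0.41 pp.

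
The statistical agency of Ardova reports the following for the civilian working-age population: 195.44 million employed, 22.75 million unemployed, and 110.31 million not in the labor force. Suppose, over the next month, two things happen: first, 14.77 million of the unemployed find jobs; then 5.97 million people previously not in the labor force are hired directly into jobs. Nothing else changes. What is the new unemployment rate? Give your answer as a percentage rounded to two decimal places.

New unemployment rate ≈ 3.56%.

Initially, labor force = 195.44 + 22.75 = 218.19 million, so u = 22.75/218.19 = 10.43%.
After the first change, unemployed falls and employed rises by 14.77; labor force unchanged → E = 210.21, U = 7.98, labor force = 218.19 million.
After the second change, employed and labor force both rise by 5.97; unemployed unchanged → E = 216.18, U = 7.98, labor force = 224.16 million.
New unemployment rate = 7.98 / 224.16 = 3.56%.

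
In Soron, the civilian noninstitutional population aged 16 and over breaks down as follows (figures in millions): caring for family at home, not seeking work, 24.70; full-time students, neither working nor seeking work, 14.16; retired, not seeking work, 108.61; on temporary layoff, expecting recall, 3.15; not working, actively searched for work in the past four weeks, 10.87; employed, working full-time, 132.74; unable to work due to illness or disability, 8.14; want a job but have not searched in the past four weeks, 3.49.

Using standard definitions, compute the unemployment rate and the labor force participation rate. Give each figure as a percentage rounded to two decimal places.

Unemployment rate ≈ 9.55%; labor force participation rate ≈ 47.98%.

Employed = 132.74 million.
Unemployed = 3.15 + 10.87 = 14.02 million (jobless and actively searching, or on temporary layoff).
Labor force = 132.74 + 14.02 = 146.76 million.
Not in labor force = 24.70 + 14.16 + 108.61 + 8.14 + 3.49 = 159.10 million (those not working and not actively searching are outside the labor force — including those who want a job but have given up searching).
Civilian working-age population = 146.76 + 159.10 = 305.86 million.
Unemployment rate = 14.02 / 146.76 = 9.55%.
Labor force participation rate = 146.76 / 305.86 = 47.98%.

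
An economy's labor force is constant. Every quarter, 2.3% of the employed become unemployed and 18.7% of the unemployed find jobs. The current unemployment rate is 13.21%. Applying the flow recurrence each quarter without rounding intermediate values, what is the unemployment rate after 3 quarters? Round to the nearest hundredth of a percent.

With a fixed labor force, u_{t+1} = u_t + s·(1−u_t) − f·u_t = u_t·(1−s−f) + s.
Here 1−s−f = 0.790 and s = 0.023.
u_1 = 0.132100 × 0.790 + 0.023 = 0.127359.
u_2 = 0.127359 × 0.790 + 0.023 = 0.123614.
u_3 = 0.123614 × 0.790 + 0.023 = 0.120655.

Unemployment rate after three quarters ≈ 12.07%.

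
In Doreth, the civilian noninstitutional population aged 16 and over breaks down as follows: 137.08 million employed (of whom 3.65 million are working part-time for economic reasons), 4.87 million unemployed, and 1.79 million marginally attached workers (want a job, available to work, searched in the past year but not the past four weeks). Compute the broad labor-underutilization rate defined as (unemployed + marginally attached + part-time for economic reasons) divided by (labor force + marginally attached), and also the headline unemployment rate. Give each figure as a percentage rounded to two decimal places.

Broad underutilization rate ≈ 7.17%; headline unemployment rate ≈ 3.43%.

Labor force = 137.08 + 4.87 = 141.95 million.
Numerator = 4.87 + 1.79 + 3.65 = 10.31 million.
Denominator = 141.95 + 1.79 = 143.74 million.
Broad rate = 10.31 / 143.74 = 7.17%.
Headline unemployment rate = 4.87 / 141.95 = 3.43%.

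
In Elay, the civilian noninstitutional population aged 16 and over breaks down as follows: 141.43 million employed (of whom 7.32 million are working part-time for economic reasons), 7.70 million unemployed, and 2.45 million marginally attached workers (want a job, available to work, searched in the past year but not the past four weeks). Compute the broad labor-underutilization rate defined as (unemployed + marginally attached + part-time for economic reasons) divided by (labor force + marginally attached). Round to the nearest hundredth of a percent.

Broad underutilization rate ≈ 11.53%.

Labor force = 141.43 + 7.70 = 149.13 million.
Numerator = 7.70 + 2.45 + 7.32 = 17.47 million.
Denominator = 149.13 + 2.45 = 151.58 million.
Broad rate = 17.47 / 151.58 = 11.53%.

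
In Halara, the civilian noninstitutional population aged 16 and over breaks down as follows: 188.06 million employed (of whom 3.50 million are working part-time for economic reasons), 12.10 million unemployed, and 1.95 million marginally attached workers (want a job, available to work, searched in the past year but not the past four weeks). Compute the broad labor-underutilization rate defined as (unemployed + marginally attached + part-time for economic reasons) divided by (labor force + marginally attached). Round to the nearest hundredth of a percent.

Broad underutilization rate ≈ 8.68%.

Labor force = 188.06 + 12.10 = 200.16 million.
Numerator = 12.10 + 1.95 + 3.50 = 17.55 million.
Denominator = 200.16 + 1.95 = 202.11 million.
Broad rate = 17.55 / 202.11 = 8.68%.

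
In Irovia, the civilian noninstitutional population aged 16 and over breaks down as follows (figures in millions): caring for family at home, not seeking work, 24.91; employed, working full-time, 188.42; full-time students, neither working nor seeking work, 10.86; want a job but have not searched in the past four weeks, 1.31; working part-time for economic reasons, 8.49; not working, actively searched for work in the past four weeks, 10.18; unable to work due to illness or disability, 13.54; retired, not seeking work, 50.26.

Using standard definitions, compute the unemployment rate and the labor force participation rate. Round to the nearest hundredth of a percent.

Employed = 188.42 + 8.49 = 196.91 million (anyone who worked, including part-time for economic reasons, counts as employed).
Unemployed = 10.18 million.
Labor force = 196.91 + 10.18 = 207.09 million.
Not in labor force = 24.91 + 10.86 + 1.31 + 13.54 + 50.26 = 100.88 million (those not working and not actively searching are outside the labor force — including those who want a job but have given up searching).
Civilian working-age population = 207.09 + 100.88 = 307.97 million.
Unemployment rate = 10.18 / 207.09 = 4.92%.
Labor force participation rate = 207.09 / 307.97 = 67.24%.

Unemployment rate ≈ 4.92%; labor force participation rate ≈ 67.24%.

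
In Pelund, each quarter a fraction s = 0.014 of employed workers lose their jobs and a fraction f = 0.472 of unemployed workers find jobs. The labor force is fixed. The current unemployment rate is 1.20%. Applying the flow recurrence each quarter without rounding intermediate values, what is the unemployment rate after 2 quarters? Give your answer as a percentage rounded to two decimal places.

Unemployment rate after two quarters ≈ 2.44%.

With a fixed labor force, u_{t+1} = u_t + s·(1−u_t) − f·u_t = u_t·(1−s−f) + s.
Here 1−s−f = 0.514 and s = 0.014.
u_1 = 0.012000 × 0.514 + 0.014 = 0.020168.
u_2 = 0.020168 × 0.514 + 0.014 = 0.024366.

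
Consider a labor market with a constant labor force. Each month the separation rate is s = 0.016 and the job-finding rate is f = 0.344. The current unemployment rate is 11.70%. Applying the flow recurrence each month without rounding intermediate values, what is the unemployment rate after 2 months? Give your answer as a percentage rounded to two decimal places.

With a fixed labor force, u_{t+1} = u_t + s·(1−u_t) − f·u_t = u_t·(1−s−f) + s.
Here 1−s−f = 0.640 and s = 0.016.
u_1 = 0.117000 × 0.640 + 0.016 = 0.090880.
u_2 = 0.090880 × 0.640 + 0.016 = 0.074163.

Unemployment rate after two months ≈ 7.42%.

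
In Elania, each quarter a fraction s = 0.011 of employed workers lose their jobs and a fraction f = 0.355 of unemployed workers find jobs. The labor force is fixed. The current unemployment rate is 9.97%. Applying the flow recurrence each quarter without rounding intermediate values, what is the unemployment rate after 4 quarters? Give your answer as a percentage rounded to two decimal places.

With a fixed labor force, u_{t+1} = u_t + s·(1−u_t) − f·u_t = u_t·(1−s−f) + s.
Here 1−s−f = 0.634 and s = 0.011.
u_1 = 0.099700 × 0.634 + 0.011 = 0.074210.
u_2 = 0.074210 × 0.634 + 0.011 = 0.058049.
u_3 = 0.058049 × 0.634 + 0.011 = 0.047803.
u_4 = 0.047803 × 0.634 + 0.011 = 0.041307.

Unemployment rate after four quarters ≈ 4.13%.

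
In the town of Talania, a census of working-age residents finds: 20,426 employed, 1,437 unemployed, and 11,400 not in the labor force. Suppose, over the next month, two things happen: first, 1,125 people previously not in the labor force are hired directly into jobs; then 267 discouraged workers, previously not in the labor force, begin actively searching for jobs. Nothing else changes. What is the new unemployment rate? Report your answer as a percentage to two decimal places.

New unemployment rate ≈ 7.33%.

Initially, labor force = 20,426 + 1,437 = 21,863, so u = 1,437/21,863 = 6.57%.
After the first change, employed and labor force both rise by 1,125; unemployed unchanged → E = 21,551, U = 1,437, labor force = 22,988.
After the second change, unemployed and labor force both rise by 267 → E = 21,551, U = 1,704, labor force = 23,255.
New unemployment rate = 1,704 / 23,255 = 7.33%.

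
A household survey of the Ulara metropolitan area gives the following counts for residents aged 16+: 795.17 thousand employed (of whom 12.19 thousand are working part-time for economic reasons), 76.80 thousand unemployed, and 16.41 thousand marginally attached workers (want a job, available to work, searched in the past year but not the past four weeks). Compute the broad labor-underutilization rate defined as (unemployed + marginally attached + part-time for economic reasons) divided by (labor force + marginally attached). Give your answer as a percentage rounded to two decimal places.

Labor force = 795.17 + 76.80 = 871.97 thousand.
Numerator = 76.80 + 16.41 + 12.19 = 105.40 thousand.
Denominator = 871.97 + 16.41 = 888.38 thousand.
Broad rate = 105.40 / 888.38 = 11.86%.

Broad underutilization rate ≈ 11.86%.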